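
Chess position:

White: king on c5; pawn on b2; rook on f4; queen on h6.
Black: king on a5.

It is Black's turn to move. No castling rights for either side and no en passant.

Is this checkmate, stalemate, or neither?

stalemate

Black to move; black king on a5.
In check: no.
King squares — a4: attacked by Rf4; b4: attacked by Rf4; b5: attacked by Kc5; a6: attacked by Qh6; b6: attacked by Kc5.
Legal moves for Black: none.
Not in check and no legal moves → stalemate.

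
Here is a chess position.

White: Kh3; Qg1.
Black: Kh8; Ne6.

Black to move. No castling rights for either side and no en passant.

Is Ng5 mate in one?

After Ng5: white king on h3; in check: yes, from the black knight on g5.
White has 6 legal replies: Kh4, Kg4, Kg3, Kh2, Kg2, Qxg5.
In check but a legal move exists → not checkmate.

no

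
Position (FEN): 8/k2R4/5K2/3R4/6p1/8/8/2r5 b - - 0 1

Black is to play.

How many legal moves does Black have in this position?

Black to move; king on a7.
In check: yes, from the white rook on d7.
Legal moves: Kb8, Ka8, Kb6, Ka6, Rc7.
Count: 5.

5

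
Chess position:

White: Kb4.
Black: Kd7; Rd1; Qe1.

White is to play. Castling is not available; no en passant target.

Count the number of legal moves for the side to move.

6

White to move; king on b4.
In check: yes, from the black queen on e1.
Legal moves: Kc5, Kb5, Kc4, Ka4, Kb3, Ka3.
Count: 6.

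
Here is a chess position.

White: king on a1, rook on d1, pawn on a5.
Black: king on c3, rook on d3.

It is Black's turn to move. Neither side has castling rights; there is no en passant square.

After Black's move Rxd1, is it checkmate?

no

After Rxd1: white king on a1; in check: yes, from the black rook on d1.
White has 1 legal reply: Ka2.
In check but a legal move exists → not checkmate.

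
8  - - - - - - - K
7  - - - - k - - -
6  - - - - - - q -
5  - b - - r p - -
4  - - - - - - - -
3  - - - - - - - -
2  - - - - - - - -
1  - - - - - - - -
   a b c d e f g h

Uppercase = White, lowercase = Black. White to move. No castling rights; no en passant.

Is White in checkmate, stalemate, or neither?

stalemate

White to move; white king on h8.
In check: no.
King squares — g7: attacked by Qg6; h7: attacked by Qg6; g8: attacked by Qg6.
Legal moves for White: none.
Not in check and no legal moves → stalemate.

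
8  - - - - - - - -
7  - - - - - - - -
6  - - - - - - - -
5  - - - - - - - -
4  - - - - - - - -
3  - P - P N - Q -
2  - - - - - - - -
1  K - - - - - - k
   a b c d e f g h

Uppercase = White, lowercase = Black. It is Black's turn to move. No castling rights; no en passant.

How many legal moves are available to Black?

Black to move; king on h1.
In check: no.
Legal moves: none.
Count: 0.

0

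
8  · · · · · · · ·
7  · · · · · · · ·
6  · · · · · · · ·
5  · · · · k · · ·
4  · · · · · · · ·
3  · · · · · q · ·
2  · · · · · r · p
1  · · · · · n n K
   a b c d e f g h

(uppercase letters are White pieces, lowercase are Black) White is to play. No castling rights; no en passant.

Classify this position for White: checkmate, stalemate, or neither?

checkmate

White to move; white king on h1.
In check: yes, from the black queen on f3.
King squares — g1: attacked by Ph2; g2: attacked by Rf2; h2: attacked by Nf1.
Legal moves for White: none.
In check with no legal moves → checkmate.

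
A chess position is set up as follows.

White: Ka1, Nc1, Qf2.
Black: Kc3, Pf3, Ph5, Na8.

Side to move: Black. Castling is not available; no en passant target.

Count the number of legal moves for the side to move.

Black to move; king on c3.
In check: no.
Legal moves: Nc7, Nb6, Kc4, Kb4, h4.
Count: 5.

5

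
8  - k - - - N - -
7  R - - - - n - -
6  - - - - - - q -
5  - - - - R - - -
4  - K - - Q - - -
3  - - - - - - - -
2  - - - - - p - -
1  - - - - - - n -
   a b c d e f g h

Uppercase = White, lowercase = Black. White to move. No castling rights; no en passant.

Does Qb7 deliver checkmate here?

yes

After Qb7: black king on b8; in check: yes, from the white queen on b7.
King squares — a7: attacked by Qb7; b7: attacked by Ra7; c7: attacked by Qb7; a8: attacked by Ra7; c8: attacked by Qb7.
Black has no legal moves → checkmate.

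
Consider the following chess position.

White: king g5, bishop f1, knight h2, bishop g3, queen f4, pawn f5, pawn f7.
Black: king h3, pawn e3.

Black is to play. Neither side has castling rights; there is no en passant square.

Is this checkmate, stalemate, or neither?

checkmate

Black to move; black king on h3.
In check: yes, from the white bishop on f1.
King squares — g2: attacked by Bf1; h2: attacked by Bg3; g3: attacked by Qf4; g4: attacked by Nh2; h4: attacked by Bg3.
Legal moves for Black: none.
In check with no legal moves → checkmate.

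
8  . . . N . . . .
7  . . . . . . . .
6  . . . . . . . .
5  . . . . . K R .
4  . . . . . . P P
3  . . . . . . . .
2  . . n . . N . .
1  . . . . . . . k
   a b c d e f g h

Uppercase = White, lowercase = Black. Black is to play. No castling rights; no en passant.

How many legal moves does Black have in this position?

3

Black to move; king on h1.
In check: yes, from the white knight on f2.
Legal moves: Kh2, Kg2, Kg1.
Count: 3.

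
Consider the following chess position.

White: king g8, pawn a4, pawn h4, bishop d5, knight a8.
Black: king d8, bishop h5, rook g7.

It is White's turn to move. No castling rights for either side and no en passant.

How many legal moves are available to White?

White to move; king on g8.
In check: yes, from the black rook on g7.
Legal moves: Kh8, Kf8, Kxg7.
Count: 3.

3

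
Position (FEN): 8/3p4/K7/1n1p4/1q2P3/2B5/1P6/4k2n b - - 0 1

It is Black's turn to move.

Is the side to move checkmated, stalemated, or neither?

neither

Black to move; black king on e1.
In check: yes, from the white bishop on c3.
King squares — d1: available; f1: available; d2: attacked by Bc3; e2: available; f2: available.
Legal moves for Black: Kf2, Ke2, Kf1, Kd1, Nxc3, Qxc3.
Black is in check but has 6 legal moves → neither.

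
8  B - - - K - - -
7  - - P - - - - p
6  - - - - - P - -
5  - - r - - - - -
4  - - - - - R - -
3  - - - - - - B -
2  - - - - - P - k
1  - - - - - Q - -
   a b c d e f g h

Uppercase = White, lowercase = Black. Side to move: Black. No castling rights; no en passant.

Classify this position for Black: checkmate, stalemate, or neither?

checkmate

Black to move; black king on h2.
In check: yes, from the white bishop on g3.
King squares — g1: attacked by Qf1; h1: attacked by Qf1; g2: attacked by Qf1; g3: attacked by Pf2; h3: attacked by Qf1.
Legal moves for Black: none.
In check with no legal moves → checkmate.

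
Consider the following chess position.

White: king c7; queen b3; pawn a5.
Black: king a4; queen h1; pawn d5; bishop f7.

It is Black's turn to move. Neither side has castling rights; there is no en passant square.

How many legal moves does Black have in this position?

2

Black to move; king on a4.
In check: yes, from the white queen on b3.
Legal moves: Kxa5, Kxb3.
Count: 2.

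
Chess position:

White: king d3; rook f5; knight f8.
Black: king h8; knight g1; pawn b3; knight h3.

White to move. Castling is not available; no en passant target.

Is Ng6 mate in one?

After Ng6: black king on h8; in check: yes, from the white knight on g6.
Black has 3 legal replies: Kg8, Kh7, Kg7.
In check but a legal move exists → not checkmate.

no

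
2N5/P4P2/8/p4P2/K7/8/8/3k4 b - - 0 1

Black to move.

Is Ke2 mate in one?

After Ke2: white king on a4; in check: no.
White is not in check, so this cannot be checkmate.

no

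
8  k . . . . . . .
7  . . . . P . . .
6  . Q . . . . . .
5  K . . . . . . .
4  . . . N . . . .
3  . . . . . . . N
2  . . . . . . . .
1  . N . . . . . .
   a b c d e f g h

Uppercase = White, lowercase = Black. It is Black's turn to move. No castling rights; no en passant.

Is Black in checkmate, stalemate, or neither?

Black to move; black king on a8.
In check: no.
King squares — a7: attacked by Qb6; b7: attacked by Qb6; b8: attacked by Qb6.
Legal moves for Black: none.
Not in check and no legal moves → stalemate.

stalemate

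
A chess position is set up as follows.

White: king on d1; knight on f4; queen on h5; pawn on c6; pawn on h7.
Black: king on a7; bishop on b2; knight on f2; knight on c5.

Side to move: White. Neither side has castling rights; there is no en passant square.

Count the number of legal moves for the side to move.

4

White to move; king on d1.
In check: yes, from the black knight on f2.
Legal moves: Ke2, Kd2, Kc2, Ke1.
Count: 4.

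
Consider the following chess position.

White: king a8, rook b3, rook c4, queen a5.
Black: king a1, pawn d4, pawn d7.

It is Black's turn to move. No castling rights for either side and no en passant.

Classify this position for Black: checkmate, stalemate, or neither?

checkmate

Black to move; black king on a1.
In check: yes, from the white queen on a5.
King squares — b1: attacked by Rb3; a2: attacked by Qa5; b2: attacked by Rb3.
Legal moves for Black: none.
In check with no legal moves → checkmate.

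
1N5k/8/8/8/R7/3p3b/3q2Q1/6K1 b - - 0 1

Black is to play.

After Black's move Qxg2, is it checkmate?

yes

After Qxg2: white king on g1; in check: yes, from the black queen on g2.
King squares — f1: attacked by Qg2; h1: attacked by Qg2; f2: attacked by Qg2; g2: attacked by Bh3; h2: attacked by Qg2.
White has no legal moves → checkmate.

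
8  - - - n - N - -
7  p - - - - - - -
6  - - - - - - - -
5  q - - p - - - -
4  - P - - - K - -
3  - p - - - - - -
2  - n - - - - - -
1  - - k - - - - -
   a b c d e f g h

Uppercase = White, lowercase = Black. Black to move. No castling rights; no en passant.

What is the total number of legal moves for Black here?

24

Black to move; king on c1.
In check: no.
Legal moves: Nf7, Nb7, Ne6+, Nc6, Qc7+, Qb6, Qa6, Qc5, Qb5, Qxb4+, Qa4, Qa3, Qa2, Qa1, Nc4, Na4, Nd3+, Nd1, Kd2, Kc2, Kd1, Kb1, a6, d4.
Count: 24.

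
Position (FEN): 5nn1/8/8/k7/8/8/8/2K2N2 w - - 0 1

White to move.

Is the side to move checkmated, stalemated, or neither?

neither

White to move; white king on c1.
In check: no.
Legal moves for White: Ng3, Ne3, Nh2, Nd2, Kd2, Kc2, Kb2, Kd1, Kb1.
White has 9 legal moves and is not in check → neither.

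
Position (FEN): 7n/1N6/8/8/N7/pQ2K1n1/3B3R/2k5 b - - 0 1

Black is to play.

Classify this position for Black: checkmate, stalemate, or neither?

checkmate

Black to move; black king on c1.
In check: yes, from the white bishop on d2.
King squares — b1: attacked by Qb3; d1: attacked by Qb3; b2: attacked by Qb3; c2: attacked by Qb3; d2: attacked by Rh2.
Legal moves for Black: none.
In check with no legal moves → checkmate.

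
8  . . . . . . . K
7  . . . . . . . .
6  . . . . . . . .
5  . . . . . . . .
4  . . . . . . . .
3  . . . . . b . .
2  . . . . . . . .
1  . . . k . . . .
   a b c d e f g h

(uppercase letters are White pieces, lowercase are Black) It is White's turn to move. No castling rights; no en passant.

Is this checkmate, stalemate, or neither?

neither

White to move; white king on h8.
In check: no.
Legal moves for White: Kg8, Kh7, Kg7.
White has 3 legal moves and is not in check → neither.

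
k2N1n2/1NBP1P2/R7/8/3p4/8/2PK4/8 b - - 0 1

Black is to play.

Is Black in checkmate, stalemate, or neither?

checkmate

Black to move; black king on a8.
In check: yes, from the white rook on a6.
King squares — a7: attacked by Ra6; b7: attacked by Nd8; b8: attacked by Bc7.
Legal moves for Black: none.
In check with no legal moves → checkmate.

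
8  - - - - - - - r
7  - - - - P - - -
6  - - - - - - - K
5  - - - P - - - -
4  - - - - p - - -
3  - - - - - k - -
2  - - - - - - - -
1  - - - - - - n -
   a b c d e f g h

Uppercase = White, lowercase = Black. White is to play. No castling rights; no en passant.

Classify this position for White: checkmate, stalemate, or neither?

White to move; white king on h6.
In check: yes, from the black rook on h8.
Legal moves for White: Kg7, Kg6, Kg5.
White is in check but has 3 legal moves → neither.

neither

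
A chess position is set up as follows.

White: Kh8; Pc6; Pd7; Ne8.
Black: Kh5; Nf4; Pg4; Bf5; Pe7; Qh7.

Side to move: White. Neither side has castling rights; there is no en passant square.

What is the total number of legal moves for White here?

0

White to move; king on h8.
In check: yes, from the black queen on h7.
Legal moves: none.
Count: 0.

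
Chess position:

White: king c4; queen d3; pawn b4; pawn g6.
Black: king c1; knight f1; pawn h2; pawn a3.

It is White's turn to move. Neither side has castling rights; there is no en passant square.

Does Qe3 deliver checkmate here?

no

After Qe3: black king on c1; in check: yes, from the white queen on e3.
Black has 6 legal replies: Kc2, Kb2, Kd1, Kb1, Nxe3+, Nd2+.
In check but a legal move exists → not checkmate.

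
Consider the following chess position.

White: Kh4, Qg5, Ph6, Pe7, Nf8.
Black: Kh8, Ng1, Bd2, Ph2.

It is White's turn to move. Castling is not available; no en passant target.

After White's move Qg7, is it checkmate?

yes

After Qg7: black king on h8; in check: yes, from the white queen on g7.
King squares — g7: attacked by Ph6; h7: attacked by Qg7; g8: attacked by Qg7.
Black has no legal moves → checkmate.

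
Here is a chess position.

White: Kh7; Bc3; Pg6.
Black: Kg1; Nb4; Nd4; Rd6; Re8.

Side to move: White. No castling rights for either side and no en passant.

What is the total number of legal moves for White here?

White to move; king on h7.
In check: no.
Legal moves: Kg7, Kh6, Bxd4+, Bxb4, Bd2, Bb2, Be1, Ba1, g7.
Count: 9.

9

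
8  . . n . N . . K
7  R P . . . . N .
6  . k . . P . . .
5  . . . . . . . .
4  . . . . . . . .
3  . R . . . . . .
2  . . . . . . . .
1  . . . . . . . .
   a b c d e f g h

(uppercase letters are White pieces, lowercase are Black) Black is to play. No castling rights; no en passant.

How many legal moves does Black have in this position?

3

Black to move; king on b6.
In check: yes, from the white rook on b3.
Legal moves: Kxa7, Kc6, Kc5.
Count: 3.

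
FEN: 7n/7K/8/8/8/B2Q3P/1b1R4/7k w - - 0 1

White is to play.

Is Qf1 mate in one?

yes

After Qf1: black king on h1; in check: yes, from the white queen on f1.
King squares — g1: attacked by Qf1; g2: attacked by Qf1; h2: attacked by Rd2.
Black has no legal moves → checkmate.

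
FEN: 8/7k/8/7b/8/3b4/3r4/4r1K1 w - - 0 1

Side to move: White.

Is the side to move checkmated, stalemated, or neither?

checkmate

White to move; white king on g1.
In check: yes, from the black rook on e1.
King squares — f1: attacked by Re1; h1: attacked by Re1; f2: attacked by Rd2; g2: attacked by Rd2; h2: attacked by Rd2.
Legal moves for White: none.
In check with no legal moves → checkmate.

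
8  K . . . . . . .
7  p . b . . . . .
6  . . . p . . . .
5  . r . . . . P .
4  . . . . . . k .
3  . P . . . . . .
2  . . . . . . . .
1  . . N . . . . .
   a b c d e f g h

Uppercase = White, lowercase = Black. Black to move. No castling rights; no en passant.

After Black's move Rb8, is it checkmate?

no

After Rb8: white king on a8; in check: yes, from the black rook on b8.
White has 1 legal reply: Kxa7.
In check but a legal move exists → not checkmate.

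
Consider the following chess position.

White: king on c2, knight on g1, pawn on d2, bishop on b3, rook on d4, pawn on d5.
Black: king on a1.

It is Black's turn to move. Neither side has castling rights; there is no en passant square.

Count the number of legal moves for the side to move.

0

Black to move; king on a1.
In check: no.
Legal moves: none.
Count: 0.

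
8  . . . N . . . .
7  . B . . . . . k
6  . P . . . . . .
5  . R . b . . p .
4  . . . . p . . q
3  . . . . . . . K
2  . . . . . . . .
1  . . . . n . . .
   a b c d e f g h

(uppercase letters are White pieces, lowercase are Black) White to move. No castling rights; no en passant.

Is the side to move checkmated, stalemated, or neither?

White to move; white king on h3.
In check: yes, from the black queen on h4.
King squares — g2: attacked by Ne1; h2: attacked by Qh4; g3: attacked by Qh4; g4: attacked by Qh4; h4: attacked by Pg5.
Legal moves for White: none.
In check with no legal moves → checkmate.

checkmate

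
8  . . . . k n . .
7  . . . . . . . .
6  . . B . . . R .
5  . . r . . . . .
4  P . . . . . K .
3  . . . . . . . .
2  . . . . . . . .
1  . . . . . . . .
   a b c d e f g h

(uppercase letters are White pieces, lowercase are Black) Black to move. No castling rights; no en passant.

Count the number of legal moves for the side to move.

Black to move; king on e8.
In check: yes, from the white bishop on c6.
Legal moves: Kd8, Kf7, Ke7, Nd7, Rxc6.
Count: 5.

5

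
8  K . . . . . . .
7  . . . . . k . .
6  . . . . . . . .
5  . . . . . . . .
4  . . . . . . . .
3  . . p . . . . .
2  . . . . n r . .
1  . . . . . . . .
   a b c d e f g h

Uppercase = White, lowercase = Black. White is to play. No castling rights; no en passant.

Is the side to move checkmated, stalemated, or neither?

neither

White to move; white king on a8.
In check: no.
Legal moves for White: Kb8, Kb7, Ka7.
White has 3 legal moves and is not in check → neither.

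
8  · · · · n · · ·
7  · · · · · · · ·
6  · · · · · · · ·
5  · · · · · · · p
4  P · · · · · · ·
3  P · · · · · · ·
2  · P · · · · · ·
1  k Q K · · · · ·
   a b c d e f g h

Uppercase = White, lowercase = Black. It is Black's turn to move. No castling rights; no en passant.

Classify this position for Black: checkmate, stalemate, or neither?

Black to move; black king on a1.
In check: yes, from the white queen on b1.
King squares — b1: attacked by Kc1; a2: attacked by Qb1; b2: attacked by Qb1.
Legal moves for Black: none.
In check with no legal moves → checkmate.

checkmate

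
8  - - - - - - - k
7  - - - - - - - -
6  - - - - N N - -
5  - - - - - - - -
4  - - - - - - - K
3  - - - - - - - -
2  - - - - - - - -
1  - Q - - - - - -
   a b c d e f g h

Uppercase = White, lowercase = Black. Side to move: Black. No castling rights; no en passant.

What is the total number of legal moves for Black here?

Black to move; king on h8.
In check: no.
Legal moves: none.
Count: 0.

0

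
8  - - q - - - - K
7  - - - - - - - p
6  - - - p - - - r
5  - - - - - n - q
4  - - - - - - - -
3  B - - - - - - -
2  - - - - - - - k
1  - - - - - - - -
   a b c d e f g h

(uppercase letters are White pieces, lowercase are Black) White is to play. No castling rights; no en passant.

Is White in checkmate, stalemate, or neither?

checkmate

White to move; white king on h8.
In check: yes, from the black queen on c8.
King squares — g7: attacked by Nf5; h7: attacked by Rh6; g8: attacked by Qc8.
Legal moves for White: none.
In check with no legal moves → checkmate.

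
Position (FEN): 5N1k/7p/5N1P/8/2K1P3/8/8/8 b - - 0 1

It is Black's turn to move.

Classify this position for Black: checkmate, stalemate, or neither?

Black to move; black king on h8.
In check: no.
King squares — g7: attacked by Ph6; h7: own pawn; g8: attacked by Nf6.
Legal moves for Black: none.
Not in check and no legal moves → stalemate.

stalemate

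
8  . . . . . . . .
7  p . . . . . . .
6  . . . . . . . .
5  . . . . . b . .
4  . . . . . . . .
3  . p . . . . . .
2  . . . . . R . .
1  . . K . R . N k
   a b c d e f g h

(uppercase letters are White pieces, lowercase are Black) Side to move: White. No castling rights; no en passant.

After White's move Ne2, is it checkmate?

After Ne2: black king on h1; in check: yes, from the white rook on e1.
King squares — g1: attacked by Re1; g2: attacked by Rf2; h2: attacked by Rf2.
Black has no legal moves → checkmate.

yes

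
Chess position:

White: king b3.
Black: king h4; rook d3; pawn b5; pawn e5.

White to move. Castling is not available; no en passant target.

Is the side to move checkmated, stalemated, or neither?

White to move; white king on b3.
In check: yes, from the black rook on d3.
King squares — a2: available; b2: available; c2: available; a3: attacked by Rd3; c3: attacked by Rd3; a4: attacked by Pb5; b4: available; c4: attacked by Pb5.
Legal moves for White: Kb4, Kc2, Kb2, Ka2.
White is in check but has 4 legal moves → neither.

neither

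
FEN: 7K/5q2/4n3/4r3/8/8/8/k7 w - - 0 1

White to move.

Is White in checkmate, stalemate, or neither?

stalemate

White to move; white king on h8.
In check: no.
King squares — g7: attacked by Ne6; h7: attacked by Qf7; g8: attacked by Qf7.
Legal moves for White: none.
Not in check and no legal moves → stalemate.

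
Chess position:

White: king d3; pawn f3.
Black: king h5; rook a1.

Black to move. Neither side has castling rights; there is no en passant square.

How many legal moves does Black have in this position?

Black to move; king on h5.
In check: no.
Legal moves: Kh6, Kg6, Kg5, Kh4, Ra8, Ra7, Ra6, Ra5, Ra4, Ra3+, Ra2, Rh1, Rg1, Rf1, Re1, Rd1+, Rc1, Rb1.
Count: 18.

18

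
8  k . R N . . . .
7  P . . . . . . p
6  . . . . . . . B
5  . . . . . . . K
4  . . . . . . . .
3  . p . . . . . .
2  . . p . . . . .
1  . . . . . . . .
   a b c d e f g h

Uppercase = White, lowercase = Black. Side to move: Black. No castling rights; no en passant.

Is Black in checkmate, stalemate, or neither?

neither

Black to move; black king on a8.
In check: yes, from the white rook on c8.
King squares — a7: available; b7: attacked by Nd8; b8: attacked by Pa7.
Legal moves for Black: Kxa7.
Black is in check but has 1 legal move → neither.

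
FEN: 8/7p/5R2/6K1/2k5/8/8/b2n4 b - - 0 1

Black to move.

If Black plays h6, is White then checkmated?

no

After h6: white king on g5; in check: yes, from the black pawn on h6.
White has 8 legal replies: Kxh6, Kg6, Kh5, Kf5, Kh4, Kg4, Kf4, Rxh6.
In check but a legal move exists → not checkmate.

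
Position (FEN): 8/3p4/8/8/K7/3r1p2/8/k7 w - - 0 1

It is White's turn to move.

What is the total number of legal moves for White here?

White to move; king on a4.
In check: no.
Legal moves: Kb5, Ka5, Kb4.
Count: 3.

3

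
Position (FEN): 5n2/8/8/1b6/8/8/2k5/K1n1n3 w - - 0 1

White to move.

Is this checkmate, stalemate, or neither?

stalemate

White to move; white king on a1.
In check: no.
King squares — b1: attacked by Kc2; a2: attacked by Nc1; b2: attacked by Kc2.
Legal moves for White: none.
Not in check and no legal moves → stalemate.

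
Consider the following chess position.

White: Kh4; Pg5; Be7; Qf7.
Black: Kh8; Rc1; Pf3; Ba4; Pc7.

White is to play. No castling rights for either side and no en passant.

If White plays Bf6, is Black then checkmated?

After Bf6: black king on h8; in check: yes, from the white bishop on f6.
King squares — g7: attacked by Bf6; h7: attacked by Qf7; g8: attacked by Qf7.
Black has no legal moves → checkmate.

yes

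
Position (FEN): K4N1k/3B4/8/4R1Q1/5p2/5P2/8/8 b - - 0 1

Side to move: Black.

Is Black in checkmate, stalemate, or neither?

Black to move; black king on h8.
In check: no.
King squares — g7: attacked by Qg5; h7: attacked by Nf8; g8: attacked by Qg5.
Legal moves for Black: none.
Not in check and no legal moves → stalemate.

stalemate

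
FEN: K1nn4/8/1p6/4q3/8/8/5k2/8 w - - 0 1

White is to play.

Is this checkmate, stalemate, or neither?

stalemate

White to move; white king on a8.
In check: no.
King squares — a7: attacked by Nc8; b7: attacked by Nd8; b8: attacked by Qe5.
Legal moves for White: none.
Not in check and no legal moves → stalemate.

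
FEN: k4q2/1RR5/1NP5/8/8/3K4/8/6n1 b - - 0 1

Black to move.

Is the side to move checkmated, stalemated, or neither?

checkmate

Black to move; black king on a8.
In check: yes, from the white knight on b6.
King squares — a7: attacked by Rb7; b7: attacked by Pc6; b8: attacked by Rb7.
Legal moves for Black: none.
In check with no legal moves → checkmate.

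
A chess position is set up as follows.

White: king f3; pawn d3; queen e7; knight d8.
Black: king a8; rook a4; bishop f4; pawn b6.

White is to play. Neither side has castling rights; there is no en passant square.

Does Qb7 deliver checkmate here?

After Qb7: black king on a8; in check: yes, from the white queen on b7.
King squares — a7: attacked by Qb7; b7: attacked by Nd8; b8: attacked by Qb7.
Black has no legal moves → checkmate.

yes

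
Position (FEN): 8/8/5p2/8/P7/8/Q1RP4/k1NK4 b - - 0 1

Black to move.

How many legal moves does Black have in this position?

Black to move; king on a1.
In check: yes, from the white queen on a2.
Legal moves: none.
Count: 0.

0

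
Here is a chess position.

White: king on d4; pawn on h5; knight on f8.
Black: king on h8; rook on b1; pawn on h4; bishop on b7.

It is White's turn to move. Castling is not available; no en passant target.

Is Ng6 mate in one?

After Ng6: black king on h8; in check: yes, from the white knight on g6.
Black has 3 legal replies: Kg8, Kh7, Kg7.
In check but a legal move exists → not checkmate.

no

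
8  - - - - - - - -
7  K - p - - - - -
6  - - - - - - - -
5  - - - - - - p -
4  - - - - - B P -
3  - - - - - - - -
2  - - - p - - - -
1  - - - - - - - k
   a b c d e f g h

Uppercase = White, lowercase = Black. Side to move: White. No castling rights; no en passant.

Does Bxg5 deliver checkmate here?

no

After Bxg5: black king on h1; in check: no.
Black is not in check, so this cannot be checkmate.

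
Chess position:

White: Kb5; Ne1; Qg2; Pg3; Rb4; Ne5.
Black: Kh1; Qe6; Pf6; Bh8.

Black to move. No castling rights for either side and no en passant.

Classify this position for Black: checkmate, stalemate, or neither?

Black to move; black king on h1.
In check: yes, from the white queen on g2.
King squares — g1: attacked by Qg2; g2: attacked by Ne1; h2: attacked by Qg2.
Legal moves for Black: none.
In check with no legal moves → checkmate.

checkmate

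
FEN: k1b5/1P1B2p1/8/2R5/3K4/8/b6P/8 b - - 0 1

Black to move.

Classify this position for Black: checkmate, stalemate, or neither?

Black to move; black king on a8.
In check: yes, from the white pawn on b7.
King squares — a7: available; b7: available; b8: available.
Legal moves for Black: Kb8, Kxb7, Ka7, Bxb7.
Black is in check but has 4 legal moves → neither.

neither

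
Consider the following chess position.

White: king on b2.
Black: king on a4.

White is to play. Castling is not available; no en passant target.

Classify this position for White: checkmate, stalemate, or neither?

White to move; white king on b2.
In check: no.
Legal moves for White: Kc3, Kc2, Ka2, Kc1, Kb1, Ka1.
White has 6 legal moves and is not in check → neither.

neither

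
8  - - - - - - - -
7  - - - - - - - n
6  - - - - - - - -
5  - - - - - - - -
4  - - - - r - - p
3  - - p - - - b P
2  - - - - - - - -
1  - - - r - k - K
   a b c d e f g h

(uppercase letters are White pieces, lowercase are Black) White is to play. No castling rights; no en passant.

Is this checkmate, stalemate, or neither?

stalemate

White to move; white king on h1.
In check: no.
King squares — g1: attacked by Kf1; g2: attacked by Kf1; h2: attacked by Bg3.
Legal moves for White: none.
Not in check and no legal moves → stalemate.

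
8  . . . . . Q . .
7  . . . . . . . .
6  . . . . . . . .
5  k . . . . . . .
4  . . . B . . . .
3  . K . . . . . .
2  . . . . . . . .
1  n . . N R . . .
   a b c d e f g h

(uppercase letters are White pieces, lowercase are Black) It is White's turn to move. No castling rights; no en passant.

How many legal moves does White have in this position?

White to move; king on b3.
In check: yes, from the black knight on a1.
Legal moves: Kc4, Kc3, Ka3, Kb2, Ka2, Bxa1.
Count: 6.

6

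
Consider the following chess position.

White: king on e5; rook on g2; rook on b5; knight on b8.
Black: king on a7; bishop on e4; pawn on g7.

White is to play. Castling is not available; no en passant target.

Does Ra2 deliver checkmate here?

yes

After Ra2: black king on a7; in check: yes, from the white rook on a2.
King squares — a6: attacked by Ra2; b6: attacked by Rb5; b7: attacked by Rb5; a8: attacked by Ra2; b8: attacked by Rb5.
Black has no legal moves → checkmate.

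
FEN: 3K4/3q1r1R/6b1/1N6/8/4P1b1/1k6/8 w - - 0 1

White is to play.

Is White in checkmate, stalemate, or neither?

checkmate

White to move; white king on d8.
In check: yes, from the black queen on d7.
King squares — c7: attacked by Bg3; d7: attacked by Rf7; e7: attacked by Qd7; c8: attacked by Qd7; e8: attacked by Qd7.
Legal moves for White: none.
In check with no legal moves → checkmate.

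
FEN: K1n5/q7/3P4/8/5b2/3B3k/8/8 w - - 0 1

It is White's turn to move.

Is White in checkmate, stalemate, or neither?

checkmate

White to move; white king on a8.
In check: yes, from the black queen on a7.
King squares — a7: attacked by Nc8; b7: attacked by Qa7; b8: attacked by Qa7.
Legal moves for White: none.
In check with no legal moves → checkmate.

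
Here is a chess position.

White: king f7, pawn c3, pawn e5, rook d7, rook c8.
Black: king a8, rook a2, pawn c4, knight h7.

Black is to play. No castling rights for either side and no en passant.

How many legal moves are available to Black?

Black to move; king on a8.
In check: yes, from the white rook on c8.
Legal moves: none.
Count: 0.

0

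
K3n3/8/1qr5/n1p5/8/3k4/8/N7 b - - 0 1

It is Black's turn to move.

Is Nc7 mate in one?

yes

After Nc7: white king on a8; in check: yes, from the black knight on c7.
King squares — a7: attacked by Qb6; b7: attacked by Na5; b8: attacked by Qb6.
White has no legal moves → checkmate.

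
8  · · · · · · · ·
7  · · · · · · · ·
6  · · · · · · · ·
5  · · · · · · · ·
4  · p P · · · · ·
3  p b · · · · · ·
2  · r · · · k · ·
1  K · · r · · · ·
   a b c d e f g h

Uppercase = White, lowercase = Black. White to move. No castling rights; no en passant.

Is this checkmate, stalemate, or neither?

checkmate

White to move; white king on a1.
In check: yes, from the black rook on d1.
King squares — b1: attacked by Rd1; a2: attacked by Rb2; b2: attacked by Pa3.
Legal moves for White: none.
In check with no legal moves → checkmate.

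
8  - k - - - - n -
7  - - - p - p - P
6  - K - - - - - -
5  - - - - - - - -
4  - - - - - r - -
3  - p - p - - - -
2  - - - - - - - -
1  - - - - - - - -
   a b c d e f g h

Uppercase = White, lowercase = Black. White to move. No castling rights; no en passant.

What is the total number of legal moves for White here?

12

White to move; king on b6.
In check: no.
Legal moves: Ka6, Kc5, Kb5, Ka5, hxg8=Q#, hxg8=R#, hxg8=B, hxg8=N, h8=Q, h8=R, h8=B, h8=N.
Count: 12.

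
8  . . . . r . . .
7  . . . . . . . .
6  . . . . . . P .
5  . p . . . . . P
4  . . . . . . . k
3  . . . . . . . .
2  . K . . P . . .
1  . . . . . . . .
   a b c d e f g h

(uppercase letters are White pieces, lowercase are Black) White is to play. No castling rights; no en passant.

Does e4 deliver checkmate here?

no

After e4: black king on h4; in check: no.
Black is not in check, so this cannot be checkmate.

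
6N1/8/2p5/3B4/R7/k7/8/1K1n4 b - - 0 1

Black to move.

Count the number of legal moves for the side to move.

1

Black to move; king on a3.
In check: yes, from the white rook on a4.
Legal moves: Kxa4.
Count: 1.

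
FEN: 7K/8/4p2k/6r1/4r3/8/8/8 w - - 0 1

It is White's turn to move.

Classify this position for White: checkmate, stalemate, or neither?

White to move; white king on h8.
In check: no.
King squares — g7: attacked by Rg5; h7: attacked by Kh6; g8: attacked by Rg5.
Legal moves for White: none.
Not in check and no legal moves → stalemate.

stalemate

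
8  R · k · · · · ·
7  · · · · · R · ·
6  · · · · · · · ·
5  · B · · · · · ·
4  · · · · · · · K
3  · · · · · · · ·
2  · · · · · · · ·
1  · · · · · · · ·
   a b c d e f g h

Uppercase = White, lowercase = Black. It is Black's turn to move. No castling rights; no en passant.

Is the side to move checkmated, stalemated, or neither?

Black to move; black king on c8.
In check: yes, from the white rook on a8.
King squares — b7: attacked by Rf7; c7: attacked by Rf7; d7: attacked by Bb5; b8: attacked by Ra8; d8: attacked by Ra8.
Legal moves for Black: none.
In check with no legal moves → checkmate.

checkmate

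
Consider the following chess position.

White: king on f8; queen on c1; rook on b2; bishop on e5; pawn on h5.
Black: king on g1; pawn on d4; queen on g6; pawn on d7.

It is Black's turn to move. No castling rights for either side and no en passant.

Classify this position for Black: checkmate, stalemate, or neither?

checkmate

Black to move; black king on g1.
In check: yes, from the white queen on c1.
King squares — f1: attacked by Qc1; h1: attacked by Qc1; f2: attacked by Rb2; g2: attacked by Rb2; h2: attacked by Rb2.
Legal moves for Black: none.
In check with no legal moves → checkmate.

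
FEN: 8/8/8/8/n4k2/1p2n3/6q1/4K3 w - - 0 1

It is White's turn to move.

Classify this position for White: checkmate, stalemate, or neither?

White to move; white king on e1.
In check: no.
King squares — d1: attacked by Ne3; f1: attacked by Qg2; d2: attacked by Qg2; e2: attacked by Qg2; f2: attacked by Qg2.
Legal moves for White: none.
Not in check and no legal moves → stalemate.

stalemate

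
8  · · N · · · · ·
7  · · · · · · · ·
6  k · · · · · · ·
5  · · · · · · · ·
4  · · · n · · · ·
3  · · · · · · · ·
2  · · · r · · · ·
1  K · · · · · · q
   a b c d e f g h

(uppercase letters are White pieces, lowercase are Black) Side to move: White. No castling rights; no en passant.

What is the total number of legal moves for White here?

White to move; king on a1.
In check: yes, from the black queen on h1.
Legal moves: none.
Count: 0.

0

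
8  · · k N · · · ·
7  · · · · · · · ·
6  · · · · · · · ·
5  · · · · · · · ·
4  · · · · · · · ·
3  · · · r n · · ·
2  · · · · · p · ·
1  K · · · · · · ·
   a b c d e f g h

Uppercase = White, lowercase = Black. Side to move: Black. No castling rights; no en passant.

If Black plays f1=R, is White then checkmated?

After f1=R: white king on a1; in check: yes, from the black rook on f1.
White has 2 legal replies: Kb2, Ka2.
In check but a legal move exists → not checkmate.

no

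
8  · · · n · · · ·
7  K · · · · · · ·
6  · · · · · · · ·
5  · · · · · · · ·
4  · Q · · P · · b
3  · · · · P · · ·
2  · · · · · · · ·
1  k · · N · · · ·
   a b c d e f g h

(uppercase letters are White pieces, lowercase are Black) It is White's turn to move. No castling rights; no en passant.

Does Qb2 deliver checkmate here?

After Qb2: black king on a1; in check: yes, from the white queen on b2.
King squares — b1: attacked by Qb2; a2: attacked by Qb2; b2: attacked by Nd1.
Black has no legal moves → checkmate.

yes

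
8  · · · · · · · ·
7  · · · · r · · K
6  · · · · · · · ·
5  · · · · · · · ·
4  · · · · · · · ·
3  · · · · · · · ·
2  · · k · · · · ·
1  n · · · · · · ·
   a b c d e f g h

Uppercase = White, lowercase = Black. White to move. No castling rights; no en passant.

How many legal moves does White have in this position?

White to move; king on h7.
In check: yes, from the black rook on e7.
Legal moves: Kh8, Kg8, Kh6, Kg6.
Count: 4.

4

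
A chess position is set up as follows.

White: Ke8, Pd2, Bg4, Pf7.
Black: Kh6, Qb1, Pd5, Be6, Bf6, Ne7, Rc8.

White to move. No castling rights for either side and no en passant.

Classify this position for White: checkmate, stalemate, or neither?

White to move; white king on e8.
In check: yes, from the black rook on c8.
King squares — d7: attacked by Be6; e7: attacked by Bf6; f7: own pawn; d8: attacked by Rc8; f8: attacked by Rc8.
Legal moves for White: none.
In check with no legal moves → checkmate.

checkmate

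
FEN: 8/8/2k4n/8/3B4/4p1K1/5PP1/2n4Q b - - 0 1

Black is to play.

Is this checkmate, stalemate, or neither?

Black to move; black king on c6.
In check: no.
Legal moves for Black: Ng8, Nf7, Nf5+, Ng4, Kd7, Kc7, Kb7, Kd6, Kd5, Kb5, Nd3, Nb3, Ne2+, Na2, exf2, e2.
Black has 16 legal moves and is not in check → neither.

neither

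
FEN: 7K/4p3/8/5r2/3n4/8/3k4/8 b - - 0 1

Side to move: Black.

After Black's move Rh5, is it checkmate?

no

After Rh5: white king on h8; in check: yes, from the black rook on h5.
White has 2 legal replies: Kg8, Kg7.
In check but a legal move exists → not checkmate.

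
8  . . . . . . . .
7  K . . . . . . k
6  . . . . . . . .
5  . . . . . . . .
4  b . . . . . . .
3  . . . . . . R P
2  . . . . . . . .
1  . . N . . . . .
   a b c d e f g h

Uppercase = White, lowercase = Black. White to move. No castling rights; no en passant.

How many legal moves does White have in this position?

White to move; king on a7.
In check: no.
Legal moves: Kb8, Ka8, Kb7, Kb6, Ka6, Rg8, Rg7+, Rg6, Rg5, Rg4, Rf3, Re3, Rd3, Rc3, Rb3, Ra3, Rg2, Rg1, Nd3, Nb3, Ne2, Na2, h4.
Count: 23.

23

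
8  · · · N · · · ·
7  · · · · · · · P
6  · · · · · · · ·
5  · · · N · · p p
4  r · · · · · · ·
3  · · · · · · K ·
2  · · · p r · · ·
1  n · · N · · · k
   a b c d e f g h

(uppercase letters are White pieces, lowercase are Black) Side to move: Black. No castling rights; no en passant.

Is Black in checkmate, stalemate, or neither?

Black to move; black king on h1.
In check: no.
Legal moves for Black include: Ra8, Ra7, Ra6, Ra5, Rh4, Rg4+, Rf4, Rae4, Rd4, Rc4, Rb4, Ra3+, Ra2, Re8, Re7, Re6, Re5, Ree4, ... (list truncated; more exist).
Black has legal moves and is not in check → neither.

neither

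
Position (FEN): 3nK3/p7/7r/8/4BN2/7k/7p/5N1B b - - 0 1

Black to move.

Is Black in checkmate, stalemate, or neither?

Black to move; black king on h3.
In check: yes, from the white knight on f4.
Legal moves for Black: Kh4, Kg4.
Black is in check but has 2 legal moves → neither.

neither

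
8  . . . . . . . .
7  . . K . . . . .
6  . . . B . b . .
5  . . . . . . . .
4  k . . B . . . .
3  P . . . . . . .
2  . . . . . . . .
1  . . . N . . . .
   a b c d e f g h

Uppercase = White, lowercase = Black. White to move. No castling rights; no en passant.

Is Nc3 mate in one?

After Nc3: black king on a4; in check: yes, from the white knight on c3.
Black has 2 legal replies: Ka5, Kb3.
In check but a legal move exists → not checkmate.

no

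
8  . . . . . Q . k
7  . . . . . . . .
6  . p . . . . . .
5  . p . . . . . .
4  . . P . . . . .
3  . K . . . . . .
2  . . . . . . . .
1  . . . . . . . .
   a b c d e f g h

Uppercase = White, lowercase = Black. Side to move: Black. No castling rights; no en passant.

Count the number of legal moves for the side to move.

Black to move; king on h8.
In check: yes, from the white queen on f8.
Legal moves: Kh7.
Count: 1.

1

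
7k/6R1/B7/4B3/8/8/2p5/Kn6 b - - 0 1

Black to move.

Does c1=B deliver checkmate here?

After c1=B: white king on a1; in check: no.
White is not in check, so this cannot be checkmate.

no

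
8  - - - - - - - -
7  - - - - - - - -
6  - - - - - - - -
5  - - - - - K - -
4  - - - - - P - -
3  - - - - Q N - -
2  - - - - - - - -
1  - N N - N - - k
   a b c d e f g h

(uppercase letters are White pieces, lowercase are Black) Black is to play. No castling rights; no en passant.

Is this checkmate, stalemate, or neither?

stalemate

Black to move; black king on h1.
In check: no.
King squares — g1: attacked by Qe3; g2: attacked by Ne1; h2: attacked by Nf3.
Legal moves for Black: none.
Not in check and no legal moves → stalemate.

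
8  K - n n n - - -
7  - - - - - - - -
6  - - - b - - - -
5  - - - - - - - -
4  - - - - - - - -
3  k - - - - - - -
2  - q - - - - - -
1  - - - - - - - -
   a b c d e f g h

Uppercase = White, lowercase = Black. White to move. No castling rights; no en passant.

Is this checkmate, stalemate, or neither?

White to move; white king on a8.
In check: no.
King squares — a7: attacked by Nc8; b7: attacked by Qb2; b8: attacked by Qb2.
Legal moves for White: none.
Not in check and no legal moves → stalemate.

stalemate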